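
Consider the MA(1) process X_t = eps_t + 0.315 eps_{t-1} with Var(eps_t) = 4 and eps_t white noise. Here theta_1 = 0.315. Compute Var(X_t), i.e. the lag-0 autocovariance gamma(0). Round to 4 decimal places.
\gamma(0) = 4.3969

For an MA(q) process X_t = eps_t + sum_i theta_i eps_{t-i} with
Var(eps_t) = sigma^2, the variance is
  gamma(0) = sigma^2 * (1 + sum_i theta_i^2).
  sum_i theta_i^2 = (0.315)^2 = 0.099225.
  gamma(0) = 4 * (1 + 0.099225) = 4 * 1.099225 = 4.3969.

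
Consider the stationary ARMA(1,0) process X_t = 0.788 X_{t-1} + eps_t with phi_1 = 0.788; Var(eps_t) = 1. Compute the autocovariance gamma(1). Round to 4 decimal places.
\gamma(1) = 2.0788

Multiply the model equation by X_{t-k} and take expectations. With theta_0 = psi_0 = 1 and psi_j the MA(infinity) weights, this gives
  gamma(k) - sum_i phi_i gamma(k-i) = c_k,
  c_k = sigma^2 * sum_{j=k..q} theta_j psi_{j-k}   (c_k = 0 for k > q),
using gamma(-m) = gamma(m).
Pure AR (q = 0): c_0 = sigma^2 = 1, c_k = 0 for k >= 1.
Equations for k = 0 and k = 1 (AR order 1):
  gamma(0) = phi_1 gamma(1) + c_0
  gamma(1) = phi_1 gamma(0) + c_1
Substituting the second into the first: gamma(0) (1 - phi_1^2) = c_0 + phi_1 c_1, so
  gamma(0) = c_0 / (1 - phi_1^2) = 1 / (1 - (0.788)^2) = 1 / 0.379056 = 2.638133.
  gamma(1) = phi_1 gamma(0) = (0.788)(2.638133) = 2.078849.
Therefore gamma(1) = 2.0788 (to 4 decimal places).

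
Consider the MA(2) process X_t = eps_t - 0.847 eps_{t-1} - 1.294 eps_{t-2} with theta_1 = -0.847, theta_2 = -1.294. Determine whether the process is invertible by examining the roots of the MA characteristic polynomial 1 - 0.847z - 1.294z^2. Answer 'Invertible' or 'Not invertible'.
\text{Not invertible}

The MA(q) characteristic polynomial is P(z) = 1 - 0.847z - 1.294z^2.
Invertibility requires all roots to lie outside the unit circle, i.e. |z| > 1 for every root.
Set 1 + (-0.847) z + (-1.294) z^2 = 0, i.e. a z^2 + b z + c = 0 with a = -1.294, b = -0.847, c = 1.
Discriminant D = b^2 - 4ac = (-0.847)^2 - 4*(-1.294)*1 = 0.717409 - (-5.176) = 5.893409.
D >= 0, so the roots are real: z = (-b +/- sqrt(D)) / (2a) = (0.847 +/- 2.427634) / (-2.588).
  z_1 = (0.847 + 2.427634) / (-2.588) = -1.2653,   |z_1| = 1.2653.
  z_2 = (0.847 - 2.427634) / (-2.588) = 0.6108,   |z_2| = 0.6108.
Moduli of all roots: 1.2653, 0.6108.
All moduli strictly greater than 1? No.
Verdict: Not invertible.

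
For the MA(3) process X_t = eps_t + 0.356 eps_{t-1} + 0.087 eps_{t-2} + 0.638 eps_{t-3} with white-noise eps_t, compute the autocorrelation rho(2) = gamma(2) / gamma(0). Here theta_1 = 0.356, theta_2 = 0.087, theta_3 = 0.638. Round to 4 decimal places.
\rho(2) = 0.2038

For an MA(q) process with theta_0 = 1, the autocovariance is
  gamma(k) = sigma^2 * sum_{i=0..q-k} theta_i * theta_{i+k},
and rho(k) = gamma(k) / gamma(0). Sigma^2 cancels.
  numerator   = (1)*(0.087) + (0.356)*(0.638) = 0.314128.
  denominator = (1)^2 + (0.356)^2 + (0.087)^2 + (0.638)^2 = 1.541349.
  rho(2) = 0.314128 / 1.541349 = 0.2038.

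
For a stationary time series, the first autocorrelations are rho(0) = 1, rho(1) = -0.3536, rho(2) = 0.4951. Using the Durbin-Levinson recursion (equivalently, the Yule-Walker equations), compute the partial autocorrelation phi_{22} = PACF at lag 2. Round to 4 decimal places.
\phi_{22} = 0.4229

The PACF at lag k is phi_{kk}, the last component of the solution
to the Yule-Walker system G_k phi = r_k where
  (G_k)_{ij} = rho(|i - j|), (r_k)_i = rho(i), i,j = 1..k.
Equivalently, Durbin-Levinson gives phi_{kk} iteratively:
  phi_{11} = rho(1)
  phi_{kk} = [rho(k) - sum_{j=1..k-1} phi_{k-1,j} rho(k-j)]
            / [1 - sum_{j=1..k-1} phi_{k-1,j} rho(j)],
  phi_{k,j} = phi_{k-1,j} - phi_{kk} phi_{k-1,k-j},  j = 1..k-1.
Step k = 1:
  phi_11 = rho(1) = -0.3536.
Step k = 2:
  phi_22 = [rho(2) - phi_11 rho(1)] / [1 - phi_11 rho(1)] = [0.4951 - (-0.3536)(-0.3536)] / [1 - (-0.3536)(-0.3536)]
         = 0.37006704 / 0.87496704 = 0.4229.
Therefore phi_{22} = 0.4229.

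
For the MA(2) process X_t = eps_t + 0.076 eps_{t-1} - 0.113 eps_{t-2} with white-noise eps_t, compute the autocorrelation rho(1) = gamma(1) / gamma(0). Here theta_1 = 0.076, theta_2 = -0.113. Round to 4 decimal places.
\rho(1) = 0.0662

For an MA(q) process with theta_0 = 1, the autocovariance is
  gamma(k) = sigma^2 * sum_{i=0..q-k} theta_i * theta_{i+k},
and rho(k) = gamma(k) / gamma(0). Sigma^2 cancels.
  numerator   = (1)*(0.076) + (0.076)*(-0.113) = 0.067412.
  denominator = (1)^2 + (0.076)^2 + (-0.113)^2 = 1.018545.
  rho(1) = 0.067412 / 1.018545 = 0.0662.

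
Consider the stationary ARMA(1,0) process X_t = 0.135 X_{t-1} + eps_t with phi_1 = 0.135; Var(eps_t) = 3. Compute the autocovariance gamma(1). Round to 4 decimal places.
\gamma(1) = 0.4125

Multiply the model equation by X_{t-k} and take expectations. With theta_0 = psi_0 = 1 and psi_j the MA(infinity) weights, this gives
  gamma(k) - sum_i phi_i gamma(k-i) = c_k,
  c_k = sigma^2 * sum_{j=k..q} theta_j psi_{j-k}   (c_k = 0 for k > q),
using gamma(-m) = gamma(m).
Pure AR (q = 0): c_0 = sigma^2 = 3, c_k = 0 for k >= 1.
Equations for k = 0 and k = 1 (AR order 1):
  gamma(0) = phi_1 gamma(1) + c_0
  gamma(1) = phi_1 gamma(0) + c_1
Substituting the second into the first: gamma(0) (1 - phi_1^2) = c_0 + phi_1 c_1, so
  gamma(0) = c_0 / (1 - phi_1^2) = 3 / (1 - (0.135)^2) = 3 / 0.981775 = 3.05569.
  gamma(1) = phi_1 gamma(0) = (0.135)(3.05569) = 0.412518.
Therefore gamma(1) = 0.4125 (to 4 decimal places).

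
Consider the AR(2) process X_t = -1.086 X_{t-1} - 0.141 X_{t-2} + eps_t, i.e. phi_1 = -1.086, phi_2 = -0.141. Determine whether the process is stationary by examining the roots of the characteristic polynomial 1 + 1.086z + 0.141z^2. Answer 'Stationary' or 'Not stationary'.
\text{Stationary}

The AR(p) characteristic polynomial is P(z) = 1 + 1.086z + 0.141z^2.
Stationarity requires all roots to lie outside the unit circle, i.e. |z| > 1 for every root.
Set 1 + (1.086) z + (0.141) z^2 = 0, i.e. a z^2 + b z + c = 0 with a = 0.141, b = 1.086, c = 1.
Discriminant D = b^2 - 4ac = (1.086)^2 - 4*(0.141)*1 = 1.179396 - (0.564) = 0.615396.
D >= 0, so the roots are real: z = (-b +/- sqrt(D)) / (2a) = (-1.086 +/- 0.784472) / (0.282).
  z_1 = (-1.086 + 0.784472) / (0.282) = -1.0692,   |z_1| = 1.0692.
  z_2 = (-1.086 - 0.784472) / (0.282) = -6.6329,   |z_2| = 6.6329.
Moduli of all roots: 1.0692, 6.6329.
All moduli strictly greater than 1? Yes.
Verdict: Stationary.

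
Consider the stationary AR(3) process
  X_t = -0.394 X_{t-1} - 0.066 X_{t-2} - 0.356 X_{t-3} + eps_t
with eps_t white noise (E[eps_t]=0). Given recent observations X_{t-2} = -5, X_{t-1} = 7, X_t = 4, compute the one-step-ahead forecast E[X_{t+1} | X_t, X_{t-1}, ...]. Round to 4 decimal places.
E[X_{t+1} \mid \mathcal F_t] = -0.2580

For an AR(p) model X_t = c + sum_i phi_i X_{t-i} + eps_t, the
one-step-ahead conditional mean is
  E[X_{t+1} | X_t, ...] = c + sum_i phi_i X_{t+1-i}.
Substitute known values:
  E[X_{t+1} | ...] = (-0.394) * (4) + (-0.066) * (7) + (-0.356) * (-5)
                   = -0.2580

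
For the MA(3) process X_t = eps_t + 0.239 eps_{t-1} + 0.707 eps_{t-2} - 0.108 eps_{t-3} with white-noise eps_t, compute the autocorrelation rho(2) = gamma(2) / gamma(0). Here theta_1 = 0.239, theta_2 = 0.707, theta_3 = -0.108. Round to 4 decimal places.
\rho(2) = 0.4343

For an MA(q) process with theta_0 = 1, the autocovariance is
  gamma(k) = sigma^2 * sum_{i=0..q-k} theta_i * theta_{i+k},
and rho(k) = gamma(k) / gamma(0). Sigma^2 cancels.
  numerator   = (1)*(0.707) + (0.239)*(-0.108) = 0.681188.
  denominator = (1)^2 + (0.239)^2 + (0.707)^2 + (-0.108)^2 = 1.568634.
  rho(2) = 0.681188 / 1.568634 = 0.4343.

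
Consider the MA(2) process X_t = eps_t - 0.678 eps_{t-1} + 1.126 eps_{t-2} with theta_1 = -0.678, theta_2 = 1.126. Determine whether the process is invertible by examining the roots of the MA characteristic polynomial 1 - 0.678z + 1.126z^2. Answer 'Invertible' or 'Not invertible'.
\text{Not invertible}

The MA(q) characteristic polynomial is P(z) = 1 - 0.678z + 1.126z^2.
Invertibility requires all roots to lie outside the unit circle, i.e. |z| > 1 for every root.
Set 1 + (-0.678) z + (1.126) z^2 = 0, i.e. a z^2 + b z + c = 0 with a = 1.126, b = -0.678, c = 1.
Discriminant D = b^2 - 4ac = (-0.678)^2 - 4*(1.126)*1 = 0.459684 - (4.504) = -4.044316.
D < 0, so the roots are the complex-conjugate pair z = (-b +/- i sqrt(-D)) / (2a) = 0.3011 +/- 0.893i.
For a conjugate pair |z|^2 = z * conj(z) = (product of roots) = c/a = 1/(1.126) = 0.888099, so |z| = sqrt(0.888099) = 0.9424 for both roots.
Moduli of all roots: 0.9424, 0.9424.
All moduli strictly greater than 1? No.
Verdict: Not invertible.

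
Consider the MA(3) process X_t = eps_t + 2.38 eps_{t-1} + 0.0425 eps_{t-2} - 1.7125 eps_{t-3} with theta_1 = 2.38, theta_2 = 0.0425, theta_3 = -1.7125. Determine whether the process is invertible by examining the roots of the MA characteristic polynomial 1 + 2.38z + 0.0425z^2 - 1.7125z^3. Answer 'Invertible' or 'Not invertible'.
\text{Not invertible}

The MA(q) characteristic polynomial is P(z) = 1 + 2.38z + 0.0425z^2 - 1.7125z^3.
Invertibility requires all roots to lie outside the unit circle, i.e. |z| > 1 for every root.
Degree 3: look for a simple real root z0 first, then factor out (1 - z/z0) and solve the remaining quadratic.
Testing z0 = -0.8: P(-0.8) = 1 + (2.38)(-0.8) + (0.0425)(-0.8)^2 + (-1.7125)(-0.8)^3
  = 1 + (-1.904) + (0.0272) + (0.8768) = 0.  So z_0 = -0.8 is a root, |z_0| = 0.8.
Divide out the factor (1 + 1.25 z) = (1 - z/z0) (since 1/z0 = -1.25):
  P(z) = (1 + 1.25 z)(1 + (1.13) z + (-1.37) z^2)
  [check: z-coef 1.13 - (-1.25) = 2.38; z^2-coef -1.37 - (-1.25)(1.13) = 0.0425; z^3-coef -(-1.25)(-1.37) = -1.7125.]
Remaining roots from the quadratic factor 1 + (1.13) z + (-1.37) z^2:
  Set 1 + (1.13) z + (-1.37) z^2 = 0, i.e. a z^2 + b z + c = 0 with a = -1.37, b = 1.13, c = 1.
  Discriminant D = b^2 - 4ac = (1.13)^2 - 4*(-1.37)*1 = 1.2769 - (-5.48) = 6.7569.
  D >= 0, so the roots are real: z = (-b +/- sqrt(D)) / (2a) = (-1.13 +/- 2.599404) / (-2.74).
    z_1 = (-1.13 + 2.599404) / (-2.74) = -0.5363,   |z_1| = 0.5363.
    z_2 = (-1.13 - 2.599404) / (-2.74) = 1.3611,   |z_2| = 1.3611.
Moduli of all roots: 0.8000, 0.5363, 1.3611.
All moduli strictly greater than 1? No.
Verdict: Not invertible.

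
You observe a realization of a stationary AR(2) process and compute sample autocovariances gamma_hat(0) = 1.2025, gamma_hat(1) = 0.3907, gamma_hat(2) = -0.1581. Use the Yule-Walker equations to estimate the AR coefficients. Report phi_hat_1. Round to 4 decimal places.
\hat\phi_{1} = 0.4110

The Yule-Walker equations for an AR(p) process read, in matrix form,
  Gamma_p phi = r_p,   with   (Gamma_p)_{ij} = gamma(|i - j|),
                       (r_p)_i = gamma(i),   i,j = 1..p.
Substitute the sample gammas (Toeplitz matrix and right-hand side of size 2):
  Gamma_p = [[1.2025, 0.3907], [0.3907, 1.2025]]
  r_p     = [0.3907, -0.1581]
Written out:
  1.2025 phi_1 + 0.3907 phi_2 = 0.3907
  0.3907 phi_1 + 1.2025 phi_2 = -0.1581
Solve by Cramer's rule:
  det = gamma(0)^2 - gamma(1)^2 = (1.2025)^2 - (0.3907)^2 = 1.44600625 - 0.15264649 = 1.29335976
  phi_hat_1 = [gamma(1) gamma(0) - gamma(1) gamma(2)] / det = [(0.3907)(1.2025) - (0.3907)(-0.1581)] / 1.29335976 = 0.53158642 / 1.29335976 = 0.411
  phi_hat_2 = [gamma(0) gamma(2) - gamma(1)^2] / det = [(1.2025)(-0.1581) - (0.3907)^2] / 1.29335976 = -0.34276174 / 1.29335976 = -0.265
So phi_hat = [0.4110, -0.2650].
Therefore phi_hat_1 = 0.4110.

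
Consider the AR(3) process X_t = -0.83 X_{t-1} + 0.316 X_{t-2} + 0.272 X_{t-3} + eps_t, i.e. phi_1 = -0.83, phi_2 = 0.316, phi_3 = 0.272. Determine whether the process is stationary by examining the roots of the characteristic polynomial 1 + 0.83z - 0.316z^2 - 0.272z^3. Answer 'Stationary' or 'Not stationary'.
\text{Stationary}

The AR(p) characteristic polynomial is P(z) = 1 + 0.83z - 0.316z^2 - 0.272z^3.
Stationarity requires all roots to lie outside the unit circle, i.e. |z| > 1 for every root.
Degree 3: look for a simple real root z0 first, then factor out (1 - z/z0) and solve the remaining quadratic.
Testing z0 = -1.25: P(-1.25) = 1 + (0.83)(-1.25) + (-0.316)(-1.25)^2 + (-0.272)(-1.25)^3
  = 1 + (-1.0375) + (-0.49375) + (0.53125) = 0.  So z_0 = -1.25 is a root, |z_0| = 1.25.
Divide out the factor (1 + 0.8 z) = (1 - z/z0) (since 1/z0 = -0.8):
  P(z) = (1 + 0.8 z)(1 + (0.03) z + (-0.34) z^2)
  [check: z-coef 0.03 - (-0.8) = 0.83; z^2-coef -0.34 - (-0.8)(0.03) = -0.316; z^3-coef -(-0.8)(-0.34) = -0.272.]
Remaining roots from the quadratic factor 1 + (0.03) z + (-0.34) z^2:
  Set 1 + (0.03) z + (-0.34) z^2 = 0, i.e. a z^2 + b z + c = 0 with a = -0.34, b = 0.03, c = 1.
  Discriminant D = b^2 - 4ac = (0.03)^2 - 4*(-0.34)*1 = 0.0009 - (-1.36) = 1.3609.
  D >= 0, so the roots are real: z = (-b +/- sqrt(D)) / (2a) = (-0.03 +/- 1.166576) / (-0.68).
    z_1 = (-0.03 + 1.166576) / (-0.68) = -1.6714,   |z_1| = 1.6714.
    z_2 = (-0.03 - 1.166576) / (-0.68) = 1.7597,   |z_2| = 1.7597.
Moduli of all roots: 1.2500, 1.6714, 1.7597.
All moduli strictly greater than 1? Yes.
Verdict: Stationary.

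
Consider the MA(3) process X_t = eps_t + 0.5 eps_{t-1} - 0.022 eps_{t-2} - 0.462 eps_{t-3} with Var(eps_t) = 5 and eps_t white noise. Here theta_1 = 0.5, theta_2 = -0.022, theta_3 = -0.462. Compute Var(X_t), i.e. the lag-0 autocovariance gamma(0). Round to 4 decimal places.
\gamma(0) = 7.3196

For an MA(q) process X_t = eps_t + sum_i theta_i eps_{t-i} with
Var(eps_t) = sigma^2, the variance is
  gamma(0) = sigma^2 * (1 + sum_i theta_i^2).
  sum_i theta_i^2 = (0.5)^2 + (-0.022)^2 + (-0.462)^2 = 0.25 + 0.000484 + 0.213444 = 0.463928.
  gamma(0) = 5 * (1 + 0.463928) = 5 * 1.463928 = 7.31964, which rounds to 7.3196.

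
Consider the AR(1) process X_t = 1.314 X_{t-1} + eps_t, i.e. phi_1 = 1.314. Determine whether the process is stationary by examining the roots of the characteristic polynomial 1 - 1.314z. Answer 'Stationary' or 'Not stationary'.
\text{Not stationary}

The AR(p) characteristic polynomial is P(z) = 1 - 1.314z.
Stationarity requires all roots to lie outside the unit circle, i.e. |z| > 1 for every root.
This is linear in z: 1 + (-1.314) z = 0  =>  z = -1/(-1.314) = 0.761035,  |z| = 0.761035.
Moduli of all roots: 0.7610.
All moduli strictly greater than 1? No.
Verdict: Not stationary.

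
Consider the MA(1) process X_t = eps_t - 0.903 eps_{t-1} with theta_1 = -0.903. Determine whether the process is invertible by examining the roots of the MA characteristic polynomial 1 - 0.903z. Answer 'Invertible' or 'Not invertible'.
\text{Invertible}

The MA(q) characteristic polynomial is P(z) = 1 - 0.903z.
Invertibility requires all roots to lie outside the unit circle, i.e. |z| > 1 for every root.
This is linear in z: 1 + (-0.903) z = 0  =>  z = -1/(-0.903) = 1.10742,  |z| = 1.10742.
Moduli of all roots: 1.1074.
All moduli strictly greater than 1? Yes.
Verdict: Invertible.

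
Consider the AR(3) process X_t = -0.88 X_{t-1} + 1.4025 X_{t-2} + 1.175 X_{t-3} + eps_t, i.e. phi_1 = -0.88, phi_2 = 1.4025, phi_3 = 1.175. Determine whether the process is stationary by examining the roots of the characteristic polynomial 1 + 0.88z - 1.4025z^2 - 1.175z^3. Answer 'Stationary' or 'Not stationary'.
\text{Not stationary}

The AR(p) characteristic polynomial is P(z) = 1 + 0.88z - 1.4025z^2 - 1.175z^3.
Stationarity requires all roots to lie outside the unit circle, i.e. |z| > 1 for every root.
Degree 3: look for a simple real root z0 first, then factor out (1 - z/z0) and solve the remaining quadratic.
Testing z0 = -0.8: P(-0.8) = 1 + (0.88)(-0.8) + (-1.4025)(-0.8)^2 + (-1.175)(-0.8)^3
  = 1 + (-0.704) + (-0.8976) + (0.6016) = 0.  So z_0 = -0.8 is a root, |z_0| = 0.8.
Divide out the factor (1 + 1.25 z) = (1 - z/z0) (since 1/z0 = -1.25):
  P(z) = (1 + 1.25 z)(1 + (-0.37) z + (-0.94) z^2)
  [check: z-coef -0.37 - (-1.25) = 0.88; z^2-coef -0.94 - (-1.25)(-0.37) = -1.4025; z^3-coef -(-1.25)(-0.94) = -1.175.]
Remaining roots from the quadratic factor 1 + (-0.37) z + (-0.94) z^2:
  Set 1 + (-0.37) z + (-0.94) z^2 = 0, i.e. a z^2 + b z + c = 0 with a = -0.94, b = -0.37, c = 1.
  Discriminant D = b^2 - 4ac = (-0.37)^2 - 4*(-0.94)*1 = 0.1369 - (-3.76) = 3.8969.
  D >= 0, so the roots are real: z = (-b +/- sqrt(D)) / (2a) = (0.37 +/- 1.974057) / (-1.88).
    z_1 = (0.37 + 1.974057) / (-1.88) = -1.2468,   |z_1| = 1.2468.
    z_2 = (0.37 - 1.974057) / (-1.88) = 0.8532,   |z_2| = 0.8532.
Moduli of all roots: 0.8000, 1.2468, 0.8532.
All moduli strictly greater than 1? No.
Verdict: Not stationary.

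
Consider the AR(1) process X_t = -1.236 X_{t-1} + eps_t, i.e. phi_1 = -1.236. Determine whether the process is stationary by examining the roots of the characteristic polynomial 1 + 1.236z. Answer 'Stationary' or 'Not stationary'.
\text{Not stationary}

The AR(p) characteristic polynomial is P(z) = 1 + 1.236z.
Stationarity requires all roots to lie outside the unit circle, i.e. |z| > 1 for every root.
This is linear in z: 1 + (1.236) z = 0  =>  z = -1/(1.236) = -0.809061,  |z| = 0.809061.
Moduli of all roots: 0.8091.
All moduli strictly greater than 1? No.
Verdict: Not stationary.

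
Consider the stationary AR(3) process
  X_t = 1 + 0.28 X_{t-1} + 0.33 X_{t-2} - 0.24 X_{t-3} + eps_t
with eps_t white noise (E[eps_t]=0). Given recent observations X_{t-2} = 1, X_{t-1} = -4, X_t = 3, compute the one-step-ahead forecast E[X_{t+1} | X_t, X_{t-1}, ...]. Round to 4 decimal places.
E[X_{t+1} \mid \mathcal F_t] = 0.2800

For an AR(p) model X_t = c + sum_i phi_i X_{t-i} + eps_t, the
one-step-ahead conditional mean is
  E[X_{t+1} | X_t, ...] = c + sum_i phi_i X_{t+1-i}.
Substitute known values:
  E[X_{t+1} | ...] = 1 + (0.28) * (3) + (0.33) * (-4) + (-0.24) * (1)
                   = 0.2800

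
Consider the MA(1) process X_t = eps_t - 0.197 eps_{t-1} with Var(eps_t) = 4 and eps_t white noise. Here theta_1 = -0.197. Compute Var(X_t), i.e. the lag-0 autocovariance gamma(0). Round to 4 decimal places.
\gamma(0) = 4.1552

For an MA(q) process X_t = eps_t + sum_i theta_i eps_{t-i} with
Var(eps_t) = sigma^2, the variance is
  gamma(0) = sigma^2 * (1 + sum_i theta_i^2).
  sum_i theta_i^2 = (-0.197)^2 = 0.038809.
  gamma(0) = 4 * (1 + 0.038809) = 4 * 1.038809 = 4.155236, which rounds to 4.1552.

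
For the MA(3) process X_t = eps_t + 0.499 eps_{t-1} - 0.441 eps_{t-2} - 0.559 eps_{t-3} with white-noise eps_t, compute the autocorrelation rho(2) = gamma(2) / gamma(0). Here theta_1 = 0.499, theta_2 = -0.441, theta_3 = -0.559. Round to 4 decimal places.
\rho(2) = -0.4100

For an MA(q) process with theta_0 = 1, the autocovariance is
  gamma(k) = sigma^2 * sum_{i=0..q-k} theta_i * theta_{i+k},
and rho(k) = gamma(k) / gamma(0). Sigma^2 cancels.
  numerator   = (1)*(-0.441) + (0.499)*(-0.559) = -0.719941.
  denominator = (1)^2 + (0.499)^2 + (-0.441)^2 + (-0.559)^2 = 1.755963.
  rho(2) = -0.719941 / 1.755963 = -0.4100.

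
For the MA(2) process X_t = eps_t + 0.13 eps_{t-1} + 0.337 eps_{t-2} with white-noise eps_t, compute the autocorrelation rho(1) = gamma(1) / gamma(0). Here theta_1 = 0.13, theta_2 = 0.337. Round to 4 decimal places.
\rho(1) = 0.1538

For an MA(q) process with theta_0 = 1, the autocovariance is
  gamma(k) = sigma^2 * sum_{i=0..q-k} theta_i * theta_{i+k},
and rho(k) = gamma(k) / gamma(0). Sigma^2 cancels.
  numerator   = (1)*(0.13) + (0.13)*(0.337) = 0.17381.
  denominator = (1)^2 + (0.13)^2 + (0.337)^2 = 1.130469.
  rho(1) = 0.17381 / 1.130469 = 0.1538.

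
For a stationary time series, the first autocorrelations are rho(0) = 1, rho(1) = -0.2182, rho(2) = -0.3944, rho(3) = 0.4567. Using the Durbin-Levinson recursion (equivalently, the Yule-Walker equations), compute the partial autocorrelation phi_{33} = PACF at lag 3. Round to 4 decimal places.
\phi_{33} = 0.3070

The PACF at lag k is phi_{kk}, the last component of the solution
to the Yule-Walker system G_k phi = r_k where
  (G_k)_{ij} = rho(|i - j|), (r_k)_i = rho(i), i,j = 1..k.
Equivalently, Durbin-Levinson gives phi_{kk} iteratively:
  phi_{11} = rho(1)
  phi_{kk} = [rho(k) - sum_{j=1..k-1} phi_{k-1,j} rho(k-j)]
            / [1 - sum_{j=1..k-1} phi_{k-1,j} rho(j)],
  phi_{k,j} = phi_{k-1,j} - phi_{kk} phi_{k-1,k-j},  j = 1..k-1.
Step k = 1:
  phi_11 = rho(1) = -0.2182.
Step k = 2:
  phi_22 = [rho(2) - phi_11 rho(1)] / [1 - phi_11 rho(1)] = [-0.3944 - (-0.2182)(-0.2182)] / [1 - (-0.2182)(-0.2182)]
         = -0.44201124 / 0.95238876 = -0.464108.
  Update: phi_21 = phi_11 - phi_22 phi_11 = -0.2182 - (-0.464108)(-0.2182) = -0.319468.
Step k = 3:
  phi_33 = [rho(3) - phi_21 rho(2) - phi_22 rho(1)] / [1 - phi_21 rho(1) - phi_22 rho(2)]
    numerator   = 0.4567 - (-0.319468)(-0.3944) - (-0.464108)(-0.2182) = 0.22943331
    denominator = 1 - (-0.319468)(-0.2182) - (-0.464108)(-0.3944) = 0.74724781
  phi_33 = 0.22943331 / 0.74724781 = 0.307.
Therefore phi_{33} = 0.3070.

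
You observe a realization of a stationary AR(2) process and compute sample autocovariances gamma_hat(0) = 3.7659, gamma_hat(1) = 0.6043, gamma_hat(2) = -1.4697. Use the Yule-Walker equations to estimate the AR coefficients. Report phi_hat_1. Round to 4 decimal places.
\hat\phi_{1} = 0.2290

The Yule-Walker equations for an AR(p) process read, in matrix form,
  Gamma_p phi = r_p,   with   (Gamma_p)_{ij} = gamma(|i - j|),
                       (r_p)_i = gamma(i),   i,j = 1..p.
Substitute the sample gammas (Toeplitz matrix and right-hand side of size 2):
  Gamma_p = [[3.7659, 0.6043], [0.6043, 3.7659]]
  r_p     = [0.6043, -1.4697]
Written out:
  3.7659 phi_1 + 0.6043 phi_2 = 0.6043
  0.6043 phi_1 + 3.7659 phi_2 = -1.4697
Solve by Cramer's rule:
  det = gamma(0)^2 - gamma(1)^2 = (3.7659)^2 - (0.6043)^2 = 14.18200281 - 0.36517849 = 13.81682432
  phi_hat_1 = [gamma(1) gamma(0) - gamma(1) gamma(2)] / det = [(0.6043)(3.7659) - (0.6043)(-1.4697)] / 13.81682432 = 3.16387308 / 13.81682432 = 0.229
  phi_hat_2 = [gamma(0) gamma(2) - gamma(1)^2] / det = [(3.7659)(-1.4697) - (0.6043)^2] / 13.81682432 = -5.89992172 / 13.81682432 = -0.427
So phi_hat = [0.2290, -0.4270].
Therefore phi_hat_1 = 0.2290.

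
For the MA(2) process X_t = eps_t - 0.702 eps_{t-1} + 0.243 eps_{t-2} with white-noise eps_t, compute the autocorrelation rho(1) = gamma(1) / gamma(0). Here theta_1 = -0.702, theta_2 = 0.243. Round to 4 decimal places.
\rho(1) = -0.5623

For an MA(q) process with theta_0 = 1, the autocovariance is
  gamma(k) = sigma^2 * sum_{i=0..q-k} theta_i * theta_{i+k},
and rho(k) = gamma(k) / gamma(0). Sigma^2 cancels.
  numerator   = (1)*(-0.702) + (-0.702)*(0.243) = -0.872586.
  denominator = (1)^2 + (-0.702)^2 + (0.243)^2 = 1.551853.
  rho(1) = -0.872586 / 1.551853 = -0.5623.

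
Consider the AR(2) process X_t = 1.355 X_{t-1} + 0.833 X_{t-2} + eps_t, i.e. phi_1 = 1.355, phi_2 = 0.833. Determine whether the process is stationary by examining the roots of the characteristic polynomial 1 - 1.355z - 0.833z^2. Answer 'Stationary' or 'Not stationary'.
\text{Not stationary}

The AR(p) characteristic polynomial is P(z) = 1 - 1.355z - 0.833z^2.
Stationarity requires all roots to lie outside the unit circle, i.e. |z| > 1 for every root.
Set 1 + (-1.355) z + (-0.833) z^2 = 0, i.e. a z^2 + b z + c = 0 with a = -0.833, b = -1.355, c = 1.
Discriminant D = b^2 - 4ac = (-1.355)^2 - 4*(-0.833)*1 = 1.836025 - (-3.332) = 5.168025.
D >= 0, so the roots are real: z = (-b +/- sqrt(D)) / (2a) = (1.355 +/- 2.273329) / (-1.666).
  z_1 = (1.355 + 2.273329) / (-1.666) = -2.1779,   |z_1| = 2.1779.
  z_2 = (1.355 - 2.273329) / (-1.666) = 0.5512,   |z_2| = 0.5512.
Moduli of all roots: 2.1779, 0.5512.
All moduli strictly greater than 1? No.
Verdict: Not stationary.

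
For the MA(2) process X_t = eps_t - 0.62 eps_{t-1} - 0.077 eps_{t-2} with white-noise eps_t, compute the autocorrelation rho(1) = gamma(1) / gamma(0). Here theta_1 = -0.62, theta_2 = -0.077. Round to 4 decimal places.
\rho(1) = -0.4116

For an MA(q) process with theta_0 = 1, the autocovariance is
  gamma(k) = sigma^2 * sum_{i=0..q-k} theta_i * theta_{i+k},
and rho(k) = gamma(k) / gamma(0). Sigma^2 cancels.
  numerator   = (1)*(-0.62) + (-0.62)*(-0.077) = -0.57226.
  denominator = (1)^2 + (-0.62)^2 + (-0.077)^2 = 1.390329.
  rho(1) = -0.57226 / 1.390329 = -0.4116.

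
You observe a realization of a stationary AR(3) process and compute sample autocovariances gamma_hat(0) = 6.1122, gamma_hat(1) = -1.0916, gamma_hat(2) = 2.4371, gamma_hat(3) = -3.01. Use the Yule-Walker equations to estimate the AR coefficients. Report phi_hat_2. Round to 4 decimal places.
\hat\phi_{2} = 0.3280

The Yule-Walker equations for an AR(p) process read, in matrix form,
  Gamma_p phi = r_p,   with   (Gamma_p)_{ij} = gamma(|i - j|),
                       (r_p)_i = gamma(i),   i,j = 1..p.
Substitute the sample gammas (Toeplitz matrix and right-hand side of size 3):
  Gamma_p = [[6.1122, -1.0916, 2.4371], [-1.0916, 6.1122, -1.0916], [2.4371, -1.0916, 6.1122]]
  r_p     = [-1.0916, 2.4371, -3.01]
Written out (R1..R3):
  (R1) 6.1122 phi_1 - 1.0916 phi_2 + 2.4371 phi_3 = -1.0916
  (R2) -1.0916 phi_1 + 6.1122 phi_2 - 1.0916 phi_3 = 2.4371
  (R3) 2.4371 phi_1 - 1.0916 phi_2 + 6.1122 phi_3 = -3.01
Gaussian elimination:
  R2 <- R2 - (-1.0916/6.1122) R1 = R2 - (-0.178594) R1:  5.917247 phi_2 - 0.656349 phi_3 = 2.242147
  R3 <- R3 - (2.4371/6.1122) R1 = R3 - (0.398727) R1:  -0.656349 phi_2 + 5.140462 phi_3 = -2.574749
  R3 <- R3 - (-0.656349/5.917247) R2 = R3 - (-0.110921) R2:  5.067659 phi_3 = -2.326047
Back-substitution:
  phi_hat_3 = -2.326047 / 5.067659 = -0.458998
  phi_hat_2 = (2.242147 - (-0.656349)(-0.458998)) / 5.917247 = 0.328005
  phi_hat_1 = (-1.0916 - (-1.0916)(0.328005) - (2.4371)(-0.458998)) / 6.1122 = 0.063001
So phi_hat = [0.0630, 0.3280, -0.4590].
Therefore phi_hat_2 = 0.3280.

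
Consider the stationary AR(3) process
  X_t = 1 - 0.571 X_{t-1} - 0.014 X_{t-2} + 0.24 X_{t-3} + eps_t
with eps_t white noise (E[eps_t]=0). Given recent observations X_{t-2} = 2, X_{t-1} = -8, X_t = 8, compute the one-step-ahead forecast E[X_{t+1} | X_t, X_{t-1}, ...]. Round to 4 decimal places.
E[X_{t+1} \mid \mathcal F_t] = -2.9760

For an AR(p) model X_t = c + sum_i phi_i X_{t-i} + eps_t, the
one-step-ahead conditional mean is
  E[X_{t+1} | X_t, ...] = c + sum_i phi_i X_{t+1-i}.
Substitute known values:
  E[X_{t+1} | ...] = 1 + (-0.571) * (8) + (-0.014) * (-8) + (0.24) * (2)
                   = -2.9760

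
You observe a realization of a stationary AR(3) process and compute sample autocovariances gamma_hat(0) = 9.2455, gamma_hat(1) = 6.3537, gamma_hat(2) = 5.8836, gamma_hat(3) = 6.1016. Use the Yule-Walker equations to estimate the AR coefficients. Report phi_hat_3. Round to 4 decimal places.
\hat\phi_{3} = 0.3040

The Yule-Walker equations for an AR(p) process read, in matrix form,
  Gamma_p phi = r_p,   with   (Gamma_p)_{ij} = gamma(|i - j|),
                       (r_p)_i = gamma(i),   i,j = 1..p.
Substitute the sample gammas (Toeplitz matrix and right-hand side of size 3):
  Gamma_p = [[9.2455, 6.3537, 5.8836], [6.3537, 9.2455, 6.3537], [5.8836, 6.3537, 9.2455]]
  r_p     = [6.3537, 5.8836, 6.1016]
Written out (R1..R3):
  (R1) 9.2455 phi_1 + 6.3537 phi_2 + 5.8836 phi_3 = 6.3537
  (R2) 6.3537 phi_1 + 9.2455 phi_2 + 6.3537 phi_3 = 5.8836
  (R3) 5.8836 phi_1 + 6.3537 phi_2 + 9.2455 phi_3 = 6.1016
Gaussian elimination:
  R2 <- R2 - (6.3537/9.2455) R1 = R2 - (0.687221) R1:  4.879105 phi_2 + 2.310368 phi_3 = 1.517205
  R3 <- R3 - (5.8836/9.2455) R1 = R3 - (0.636374) R1:  2.310368 phi_2 + 5.501327 phi_3 = 2.058268
  R3 <- R3 - (2.310368/4.879105) R2 = R3 - (0.473523) R2:  4.407315 phi_3 = 1.339836
Back-substitution:
  phi_hat_3 = 1.339836 / 4.407315 = 0.304003
  phi_hat_2 = (1.517205 - (2.310368)(0.304003)) / 4.879105 = 0.167007
  phi_hat_1 = (6.3537 - (6.3537)(0.167007) - (5.8836)(0.304003)) / 9.2455 = 0.37899
So phi_hat = [0.3790, 0.1670, 0.3040].
Therefore phi_hat_3 = 0.3040.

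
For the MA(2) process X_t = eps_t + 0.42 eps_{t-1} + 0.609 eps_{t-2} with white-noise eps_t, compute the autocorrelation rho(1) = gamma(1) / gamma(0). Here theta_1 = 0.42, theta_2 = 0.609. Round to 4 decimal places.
\rho(1) = 0.4368

For an MA(q) process with theta_0 = 1, the autocovariance is
  gamma(k) = sigma^2 * sum_{i=0..q-k} theta_i * theta_{i+k},
and rho(k) = gamma(k) / gamma(0). Sigma^2 cancels.
  numerator   = (1)*(0.42) + (0.42)*(0.609) = 0.67578.
  denominator = (1)^2 + (0.42)^2 + (0.609)^2 = 1.547281.
  rho(1) = 0.67578 / 1.547281 = 0.4368.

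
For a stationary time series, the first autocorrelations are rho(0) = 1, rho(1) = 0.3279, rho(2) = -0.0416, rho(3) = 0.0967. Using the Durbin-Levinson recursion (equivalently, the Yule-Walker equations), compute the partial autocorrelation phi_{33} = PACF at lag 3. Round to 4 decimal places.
\phi_{33} = 0.1930

The PACF at lag k is phi_{kk}, the last component of the solution
to the Yule-Walker system G_k phi = r_k where
  (G_k)_{ij} = rho(|i - j|), (r_k)_i = rho(i), i,j = 1..k.
Equivalently, Durbin-Levinson gives phi_{kk} iteratively:
  phi_{11} = rho(1)
  phi_{kk} = [rho(k) - sum_{j=1..k-1} phi_{k-1,j} rho(k-j)]
            / [1 - sum_{j=1..k-1} phi_{k-1,j} rho(j)],
  phi_{k,j} = phi_{k-1,j} - phi_{kk} phi_{k-1,k-j},  j = 1..k-1.
Step k = 1:
  phi_11 = rho(1) = 0.3279.
Step k = 2:
  phi_22 = [rho(2) - phi_11 rho(1)] / [1 - phi_11 rho(1)] = [-0.0416 - (0.3279)(0.3279)] / [1 - (0.3279)(0.3279)]
         = -0.14911841 / 0.89248159 = -0.167083.
  Update: phi_21 = phi_11 - phi_22 phi_11 = 0.3279 - (-0.167083)(0.3279) = 0.382686.
Step k = 3:
  phi_33 = [rho(3) - phi_21 rho(2) - phi_22 rho(1)] / [1 - phi_21 rho(1) - phi_22 rho(2)]
    numerator   = 0.0967 - (0.382686)(-0.0416) - (-0.167083)(0.3279) = 0.16740624
    denominator = 1 - (0.382686)(0.3279) - (-0.167083)(-0.0416) = 0.86756645
  phi_33 = 0.16740624 / 0.86756645 = 0.193.
Therefore phi_{33} = 0.1930.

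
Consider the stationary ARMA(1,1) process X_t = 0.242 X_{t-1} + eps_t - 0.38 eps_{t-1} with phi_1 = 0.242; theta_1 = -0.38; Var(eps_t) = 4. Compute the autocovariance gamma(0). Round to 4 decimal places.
\gamma(0) = 4.0809

Multiply the model equation by X_{t-k} and take expectations. With theta_0 = psi_0 = 1 and psi_j the MA(infinity) weights, this gives
  gamma(k) - sum_i phi_i gamma(k-i) = c_k,
  c_k = sigma^2 * sum_{j=k..q} theta_j psi_{j-k}   (c_k = 0 for k > q),
using gamma(-m) = gamma(m).
psi-weights needed (psi_j = theta_j + sum_i phi_i psi_{j-i}):
  psi_1 = theta_1 + phi_1 = -0.38 + (0.242) = -0.138
Right-hand sides:
  c_0 = sigma^2 (1 + theta_1 psi_1) = 4 * (1 + (-0.38)(-0.138)) = 4 * 1.05244 = 4.20976
  c_1 = sigma^2 theta_1 = 4 * (-0.38) = -1.52
  c_2 = 0
Equations for k = 0 and k = 1 (AR order 1):
  gamma(0) = phi_1 gamma(1) + c_0
  gamma(1) = phi_1 gamma(0) + c_1
Substituting the second into the first: gamma(0) (1 - phi_1^2) = c_0 + phi_1 c_1, so
  gamma(0) = (c_0 + phi_1 c_1) / (1 - phi_1^2) = (4.20976 + (0.242)(-1.52)) / (1 - (0.242)^2) = 3.84192 / 0.941436 = 4.080915.
Therefore gamma(0) = 4.0809 (to 4 decimal places).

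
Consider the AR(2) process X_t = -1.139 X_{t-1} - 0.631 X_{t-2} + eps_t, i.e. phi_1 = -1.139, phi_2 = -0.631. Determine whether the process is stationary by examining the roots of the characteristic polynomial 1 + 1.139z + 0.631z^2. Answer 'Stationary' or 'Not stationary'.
\text{Stationary}

The AR(p) characteristic polynomial is P(z) = 1 + 1.139z + 0.631z^2.
Stationarity requires all roots to lie outside the unit circle, i.e. |z| > 1 for every root.
Set 1 + (1.139) z + (0.631) z^2 = 0, i.e. a z^2 + b z + c = 0 with a = 0.631, b = 1.139, c = 1.
Discriminant D = b^2 - 4ac = (1.139)^2 - 4*(0.631)*1 = 1.297321 - (2.524) = -1.226679.
D < 0, so the roots are the complex-conjugate pair z = (-b +/- i sqrt(-D)) / (2a) = -0.9025 +/- 0.8776i.
For a conjugate pair |z|^2 = z * conj(z) = (product of roots) = c/a = 1/(0.631) = 1.584786, so |z| = sqrt(1.584786) = 1.2589 for both roots.
Moduli of all roots: 1.2589, 1.2589.
All moduli strictly greater than 1? Yes.
Verdict: Stationary.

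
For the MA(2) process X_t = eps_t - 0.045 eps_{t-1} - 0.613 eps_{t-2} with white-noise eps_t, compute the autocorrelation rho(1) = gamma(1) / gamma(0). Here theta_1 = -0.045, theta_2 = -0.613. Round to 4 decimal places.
\rho(1) = -0.0126

For an MA(q) process with theta_0 = 1, the autocovariance is
  gamma(k) = sigma^2 * sum_{i=0..q-k} theta_i * theta_{i+k},
and rho(k) = gamma(k) / gamma(0). Sigma^2 cancels.
  numerator   = (1)*(-0.045) + (-0.045)*(-0.613) = -0.017415.
  denominator = (1)^2 + (-0.045)^2 + (-0.613)^2 = 1.377794.
  rho(1) = -0.017415 / 1.377794 = -0.0126.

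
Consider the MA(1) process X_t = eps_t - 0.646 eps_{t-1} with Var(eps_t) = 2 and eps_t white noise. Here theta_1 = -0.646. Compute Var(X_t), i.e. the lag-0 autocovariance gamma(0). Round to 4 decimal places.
\gamma(0) = 2.8346

For an MA(q) process X_t = eps_t + sum_i theta_i eps_{t-i} with
Var(eps_t) = sigma^2, the variance is
  gamma(0) = sigma^2 * (1 + sum_i theta_i^2).
  sum_i theta_i^2 = (-0.646)^2 = 0.417316.
  gamma(0) = 2 * (1 + 0.417316) = 2 * 1.417316 = 2.834632, which rounds to 2.8346.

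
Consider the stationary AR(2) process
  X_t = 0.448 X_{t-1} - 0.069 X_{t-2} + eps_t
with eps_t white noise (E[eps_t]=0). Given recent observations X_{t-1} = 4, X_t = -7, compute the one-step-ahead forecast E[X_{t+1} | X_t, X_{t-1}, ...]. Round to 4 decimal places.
E[X_{t+1} \mid \mathcal F_t] = -3.4120

For an AR(p) model X_t = c + sum_i phi_i X_{t-i} + eps_t, the
one-step-ahead conditional mean is
  E[X_{t+1} | X_t, ...] = c + sum_i phi_i X_{t+1-i}.
Substitute known values:
  E[X_{t+1} | ...] = (0.448) * (-7) + (-0.069) * (4)
                   = -3.4120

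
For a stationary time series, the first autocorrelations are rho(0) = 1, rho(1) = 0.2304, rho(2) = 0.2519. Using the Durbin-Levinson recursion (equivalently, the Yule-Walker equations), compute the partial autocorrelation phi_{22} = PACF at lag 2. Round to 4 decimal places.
\phi_{22} = 0.2100

The PACF at lag k is phi_{kk}, the last component of the solution
to the Yule-Walker system G_k phi = r_k where
  (G_k)_{ij} = rho(|i - j|), (r_k)_i = rho(i), i,j = 1..k.
Equivalently, Durbin-Levinson gives phi_{kk} iteratively:
  phi_{11} = rho(1)
  phi_{kk} = [rho(k) - sum_{j=1..k-1} phi_{k-1,j} rho(k-j)]
            / [1 - sum_{j=1..k-1} phi_{k-1,j} rho(j)],
  phi_{k,j} = phi_{k-1,j} - phi_{kk} phi_{k-1,k-j},  j = 1..k-1.
Step k = 1:
  phi_11 = rho(1) = 0.2304.
Step k = 2:
  phi_22 = [rho(2) - phi_11 rho(1)] / [1 - phi_11 rho(1)] = [0.2519 - (0.2304)(0.2304)] / [1 - (0.2304)(0.2304)]
         = 0.19881584 / 0.94691584 = 0.21.
Therefore phi_{22} = 0.2100.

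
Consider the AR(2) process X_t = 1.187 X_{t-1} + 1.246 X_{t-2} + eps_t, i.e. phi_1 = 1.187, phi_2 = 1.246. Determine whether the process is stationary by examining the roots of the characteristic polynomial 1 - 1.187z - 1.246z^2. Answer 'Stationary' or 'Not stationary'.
\text{Not stationary}

The AR(p) characteristic polynomial is P(z) = 1 - 1.187z - 1.246z^2.
Stationarity requires all roots to lie outside the unit circle, i.e. |z| > 1 for every root.
Set 1 + (-1.187) z + (-1.246) z^2 = 0, i.e. a z^2 + b z + c = 0 with a = -1.246, b = -1.187, c = 1.
Discriminant D = b^2 - 4ac = (-1.187)^2 - 4*(-1.246)*1 = 1.408969 - (-4.984) = 6.392969.
D >= 0, so the roots are real: z = (-b +/- sqrt(D)) / (2a) = (1.187 +/- 2.528432) / (-2.492).
  z_1 = (1.187 + 2.528432) / (-2.492) = -1.4909,   |z_1| = 1.4909.
  z_2 = (1.187 - 2.528432) / (-2.492) = 0.5383,   |z_2| = 0.5383.
Moduli of all roots: 1.4909, 0.5383.
All moduli strictly greater than 1? No.
Verdict: Not stationary.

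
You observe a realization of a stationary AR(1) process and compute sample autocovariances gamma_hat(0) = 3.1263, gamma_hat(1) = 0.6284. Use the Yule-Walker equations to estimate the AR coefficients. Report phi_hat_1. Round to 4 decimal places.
\hat\phi_{1} = 0.2010

The Yule-Walker equations for an AR(p) process read, in matrix form,
  Gamma_p phi = r_p,   with   (Gamma_p)_{ij} = gamma(|i - j|),
                       (r_p)_i = gamma(i),   i,j = 1..p.
Substitute the sample gammas (Toeplitz matrix and right-hand side of size 1):
  Gamma_p = [[3.1263]]
  r_p     = [0.6284]
With p = 1 this is the single equation gamma(0) phi_1 = gamma(1):
  phi_hat_1 = gamma(1) / gamma(0) = 0.6284 / 3.1263 = 0.2010.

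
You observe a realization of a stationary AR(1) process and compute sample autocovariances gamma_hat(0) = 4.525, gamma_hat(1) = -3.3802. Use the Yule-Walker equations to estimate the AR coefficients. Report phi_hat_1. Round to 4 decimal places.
\hat\phi_{1} = -0.7470

The Yule-Walker equations for an AR(p) process read, in matrix form,
  Gamma_p phi = r_p,   with   (Gamma_p)_{ij} = gamma(|i - j|),
                       (r_p)_i = gamma(i),   i,j = 1..p.
Substitute the sample gammas (Toeplitz matrix and right-hand side of size 1):
  Gamma_p = [[4.525]]
  r_p     = [-3.3802]
With p = 1 this is the single equation gamma(0) phi_1 = gamma(1):
  phi_hat_1 = gamma(1) / gamma(0) = -3.3802 / 4.525 = -0.7470.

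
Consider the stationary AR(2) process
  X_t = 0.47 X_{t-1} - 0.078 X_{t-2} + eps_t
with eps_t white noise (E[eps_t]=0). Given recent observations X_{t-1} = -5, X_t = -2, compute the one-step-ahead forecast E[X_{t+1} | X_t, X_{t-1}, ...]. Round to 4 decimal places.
E[X_{t+1} \mid \mathcal F_t] = -0.5500

For an AR(p) model X_t = c + sum_i phi_i X_{t-i} + eps_t, the
one-step-ahead conditional mean is
  E[X_{t+1} | X_t, ...] = c + sum_i phi_i X_{t+1-i}.
Substitute known values:
  E[X_{t+1} | ...] = (0.47) * (-2) + (-0.078) * (-5)
                   = -0.5500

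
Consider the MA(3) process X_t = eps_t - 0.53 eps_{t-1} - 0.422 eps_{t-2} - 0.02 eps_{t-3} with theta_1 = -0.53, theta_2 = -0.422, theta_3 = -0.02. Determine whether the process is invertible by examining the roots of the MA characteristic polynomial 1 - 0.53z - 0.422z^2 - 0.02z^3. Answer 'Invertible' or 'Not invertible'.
\text{Invertible}

The MA(q) characteristic polynomial is P(z) = 1 - 0.53z - 0.422z^2 - 0.02z^3.
Invertibility requires all roots to lie outside the unit circle, i.e. |z| > 1 for every root.
Degree 3: look for a simple real root z0 first, then factor out (1 - z/z0) and solve the remaining quadratic.
Testing z0 = -2.5: P(-2.5) = 1 + (-0.53)(-2.5) + (-0.422)(-2.5)^2 + (-0.02)(-2.5)^3
  = 1 + (1.325) + (-2.6375) + (0.3125) = 0.  So z_0 = -2.5 is a root, |z_0| = 2.5.
Divide out the factor (1 + 0.4 z) = (1 - z/z0) (since 1/z0 = -0.4):
  P(z) = (1 + 0.4 z)(1 + (-0.93) z + (-0.05) z^2)
  [check: z-coef -0.93 - (-0.4) = -0.53; z^2-coef -0.05 - (-0.4)(-0.93) = -0.422; z^3-coef -(-0.4)(-0.05) = -0.02.]
Remaining roots from the quadratic factor 1 + (-0.93) z + (-0.05) z^2:
  Set 1 + (-0.93) z + (-0.05) z^2 = 0, i.e. a z^2 + b z + c = 0 with a = -0.05, b = -0.93, c = 1.
  Discriminant D = b^2 - 4ac = (-0.93)^2 - 4*(-0.05)*1 = 0.8649 - (-0.2) = 1.0649.
  D >= 0, so the roots are real: z = (-b +/- sqrt(D)) / (2a) = (0.93 +/- 1.03194) / (-0.1).
    z_1 = (0.93 + 1.03194) / (-0.1) = -19.6194,   |z_1| = 19.6194.
    z_2 = (0.93 - 1.03194) / (-0.1) = 1.0194,   |z_2| = 1.0194.
Moduli of all roots: 2.5000, 19.6194, 1.0194.
All moduli strictly greater than 1? Yes.
Verdict: Invertible.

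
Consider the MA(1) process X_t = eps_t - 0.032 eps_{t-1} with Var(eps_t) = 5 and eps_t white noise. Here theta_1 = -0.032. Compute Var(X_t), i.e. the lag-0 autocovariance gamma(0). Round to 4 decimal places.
\gamma(0) = 5.0051

For an MA(q) process X_t = eps_t + sum_i theta_i eps_{t-i} with
Var(eps_t) = sigma^2, the variance is
  gamma(0) = sigma^2 * (1 + sum_i theta_i^2).
  sum_i theta_i^2 = (-0.032)^2 = 0.001024.
  gamma(0) = 5 * (1 + 0.001024) = 5 * 1.001024 = 5.00512, which rounds to 5.0051.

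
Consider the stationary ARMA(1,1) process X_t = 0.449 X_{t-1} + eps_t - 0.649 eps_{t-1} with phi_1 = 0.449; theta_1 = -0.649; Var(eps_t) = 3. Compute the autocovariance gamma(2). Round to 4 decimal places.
\gamma(2) = -0.2391

Multiply the model equation by X_{t-k} and take expectations. With theta_0 = psi_0 = 1 and psi_j the MA(infinity) weights, this gives
  gamma(k) - sum_i phi_i gamma(k-i) = c_k,
  c_k = sigma^2 * sum_{j=k..q} theta_j psi_{j-k}   (c_k = 0 for k > q),
using gamma(-m) = gamma(m).
psi-weights needed (psi_j = theta_j + sum_i phi_i psi_{j-i}):
  psi_1 = theta_1 + phi_1 = -0.649 + (0.449) = -0.2
Right-hand sides:
  c_0 = sigma^2 (1 + theta_1 psi_1) = 3 * (1 + (-0.649)(-0.2)) = 3 * 1.1298 = 3.3894
  c_1 = sigma^2 theta_1 = 3 * (-0.649) = -1.947
  c_2 = 0
Equations for k = 0 and k = 1 (AR order 1):
  gamma(0) = phi_1 gamma(1) + c_0
  gamma(1) = phi_1 gamma(0) + c_1
Substituting the second into the first: gamma(0) (1 - phi_1^2) = c_0 + phi_1 c_1, so
  gamma(0) = (c_0 + phi_1 c_1) / (1 - phi_1^2) = (3.3894 + (0.449)(-1.947)) / (1 - (0.449)^2) = 2.515197 / 0.798399 = 3.150301.
  gamma(1) = phi_1 gamma(0) + c_1 = (0.449)(3.150301) + (-1.947) = -0.532515.
For k = 2 (> q): gamma(2) = phi_1 gamma(1) = (0.449)(-0.532515) = -0.239099.
Therefore gamma(2) = -0.2391 (to 4 decimal places).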